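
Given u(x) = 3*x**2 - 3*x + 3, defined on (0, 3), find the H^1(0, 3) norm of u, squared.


||u||_{H^1}^2 = 4509/10

The H^1 norm (squared) on an interval (0, L) is
  ||u||_{H^1}^2 = ∫_0^L u(x)^2 dx + ∫_0^L u'(x)^2 dx.
Compute u'(x) = 6*x - 3.
Then u(x)^2 = 9*x**4 - 18*x**3 + 27*x**2 - 18*x + 9 and u'(x)^2 = 36*x**2 - 36*x + 9.
Integrate each monomial from 0 to 3 using ∫_0^3 c·x^n dx = c·3^(n+1)/(n+1):
  ∫_0^3 u(x)^2 dx = ∫_0^3 (9*x^4 - 18*x^3 + 27*x^2 - 18*x + 9) dx. Term by term:
    ∫_0^3 9*x^4 dx = 2187/5;  ∫_0^3 -18*x^3 dx = -729/2;  ∫_0^3 27*x^2 dx = 243;
    ∫_0^3 -18*x dx = -81;  ∫_0^3 9 dx = 27.
  Sum: 2187/5 − 729/2 + 243 − 81 + 27 = 2619/10.
  ∫_0^3 u'(x)^2 dx = ∫_0^3 (36*x^2 - 36*x + 9) dx. Term by term:
    ∫_0^3 36*x^2 dx = 324;  ∫_0^3 -36*x dx = -162;  ∫_0^3 9 dx = 27.
  Sum: 324 − 162 + 27 = 189.
Adding: ||u||_{H^1}^2 = 2619/10 + 189 = 4509/10.


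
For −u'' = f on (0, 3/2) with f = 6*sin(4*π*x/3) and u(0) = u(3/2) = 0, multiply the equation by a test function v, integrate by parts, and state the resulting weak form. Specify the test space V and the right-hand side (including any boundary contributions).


V = H^1_0(0, 3/2) (so v(0) = v(3/2) = 0); weak form: ∫_0^3/2 u'v' dx = ∫_0^3/2 (6*sin(4*π*x/3)) v dx for all v ∈ V.

Multiply both sides by a test function v and integrate from 0 to 3/2:
  ∫_0^3/2 −u''(x) v(x) dx = ∫_0^3/2 f(x) v(x) dx.
Integrate the LHS by parts once:
  ∫_0^3/2 −u'' v dx = −[u'(x) v(x)]_0^3/2 + ∫_0^3/2 u'(x) v'(x) dx.
Thus ∫_0^3/2 u'(x) v'(x) dx = ∫_0^3/2 f(x) v(x) dx + [u'(x) v(x)]_0^3/2.
Choose V so that boundary terms are either known or forced to vanish.
u is Dirichlet: u(0) = u(3/2) = 0. Let V = H^1_0(0, 3/2); then v(0) = v(3/2) = 0, and [u' v]_0^3/2 = 0.
Weak formulation: find u (satisfying any essential BC) such that ∫_0^3/2 u'(x) v'(x) dx = ∫_0^3/2 f v dx for all v ∈ V.
Substituting f(x) = 6*sin(4*π*x/3), the right-hand side is ∫_0^3/2 (6*sin(4*π*x/3)) v dx.


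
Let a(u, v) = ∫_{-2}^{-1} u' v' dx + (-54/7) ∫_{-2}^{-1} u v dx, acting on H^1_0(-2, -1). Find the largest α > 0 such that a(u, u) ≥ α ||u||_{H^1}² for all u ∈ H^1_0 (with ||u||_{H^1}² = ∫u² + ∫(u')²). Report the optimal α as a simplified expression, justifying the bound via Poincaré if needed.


α = (-54/7 + π^2)/(1 + π^2)

Coercivity of a(·,·) on H^1_0(-2, -1) means a(u, u) ≥ α ||u||_{H^1}² for every u ∈ H^1_0.
The interval has length L = 1, and Poincaré/coercivity depend only on L. Here a(u, u) = ∫(u')² + (-54/7)·∫u².
Here c = -54/7 < 0 with |c| < (π/L)² = π^2, so coercivity still holds. The condition a(u,u) ≥ α||u||_{H^1}² reads (1−α)∫(u')² ≥ (α−c)∫u². Any admissible α is ≤ 1 (rapidly oscillating u have ∫u²/∫(u')² → 0), and α = 1 would force 0 ≥ (1−c)∫u², impossible since c < 1; so 1−α > 0. By the sharp Poincaré inequality on H^1_0 of an interval of length L, ∫(u')² ≥ (π/L)²∫u² with equality for the first sine mode sin(π(x−x₀)/L) (x₀ the left endpoint), so the inequality holds for all u iff (1−α)(π/L)² ≥ α − c, i.e. α ≤ ((π/L)² + c)/((π/L)² + 1) = (1 + c(L/π)²)/(1 + (L/π)²). (Direct route, valid since c ≤ 0: Poincaré gives c∫u² ≥ c(L/π)²∫(u')², so a(u,u) ≥ (1 + c(L/π)²)∫(u')², while ||u||_{H^1}² ≤ (1 + (L/π)²)∫(u')²; dividing yields the same α.) With (π/L)² = π^2 and c = -54/7, the largest admissible constant is α = ((π/L)² + c)/((π/L)² + 1).
Simplifying, α = (-54/7 + π^2)/(1 + π^2).


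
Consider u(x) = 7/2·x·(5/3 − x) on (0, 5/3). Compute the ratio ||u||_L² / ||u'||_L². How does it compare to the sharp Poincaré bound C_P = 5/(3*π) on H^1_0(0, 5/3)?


||u||_L² / ||u'||_L² = sqrt(10)/6 < C_P = 5/(3*π).

u(x) = 7/2·x·(5/3 − x), so u'(x) = 35/6 - 7*x.
u(x) = 7/2·x·(5/3 − x) vanishes at x = 0 and x = 5/3, so u ∈ H^1_0(0, 5/3). Differentiate via the product rule and integrate the resulting polynomials term by term.
  ∫_0^5/3 u² dx = ∫_0^5/3 (49*x^4/4 - 245*x^3/6 + 1225*x^2/36) dx. Term by term:
    ∫_0^5/3 49*x^4/4 dx = 30625/972;  ∫_0^5/3 -245*x^3/6 dx = -153125/1944;  ∫_0^5/3 1225*x^2/36 dx = 153125/2916.
  Sum: 30625/972 − 153125/1944 + 153125/2916 = 30625/5832.
  ∫_0^5/3 (u')² dx = ∫_0^5/3 (49*x^2 - 245*x/3 + 1225/36) dx. Term by term:
    ∫_0^5/3 49*x^2 dx = 6125/81;  ∫_0^5/3 -245*x/3 dx = -6125/54;  ∫_0^5/3 1225/36 dx = 6125/108.
  Sum: 6125/81 − 6125/54 + 6125/108 = 6125/324.
∫_0^5/3 u² dx = 30625/5832, so ||u||_L² = 175*sqrt(2)/108.
∫_0^5/3 (u')² dx = 6125/324, so ||u'||_L² = 35*sqrt(5)/18.
Ratio ||u||_L² / ||u'||_L² = sqrt(10)/6.
Sharp Poincaré constant on H^1_0(0, 5/3) is C_P = L/π = 5/(3*π), achieved by sin(3*π/5·x).
A polynomial bump cannot attain the sharp Poincaré constant (only the first sine eigenfunction does), so the ratio is strictly less than C_P, consistent with ||u||_L² ≤ C_P ||u'||_L².


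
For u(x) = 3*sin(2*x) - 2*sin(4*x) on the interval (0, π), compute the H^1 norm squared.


||u||_{H^1(0,π)}^2 = 113*π/2

u'(x) = 6*cos(2*x) - 8*cos(4*x).
Expand u² and (u')² and integrate term by term on (0, π), using: for integers n ≥ 1, ∫_0^π sin²(nx) dx = ∫_0^π cos²(nx) dx = π/2; for n ≠ n', ∫_0^π sin(nx)sin(n'x) dx = ∫_0^π cos(nx)cos(n'x) dx = 0; and by product-to-sum, ∫_0^π sin(nx)cos(n'x) dx = ½∫_0^π [sin((n+n')x) + sin((n−n')x)] dx, which is 0 when n+n' is even and 2n/(n²−n'²) when n+n' is odd (it need not vanish on (0, π)).
  u² squared terms: (-2)²·∫sin(4x)² dx = 4·π/2 = 2*π;  (3)²·∫sin(2x)² dx = 9·π/2 = 9*π/2.
  u² cross terms: 2·(-2)·(3)·∫sin(4x)·sin(2x) dx = -12·(0) = 0.
  So ∫_0^π u² dx = 2*π + 9*π/2 + 0 = 13*π/2.
  (u')² squared terms: (-8)²·∫cos(4x)² dx = 64·π/2 = 32*π;  (6)²·∫cos(2x)² dx = 36·π/2 = 18*π.
  (u')² cross terms: 2·(-8)·(6)·∫cos(4x)·cos(2x) dx = -96·(0) = 0.
  So ∫_0^π (u')² dx = 32*π + 18*π + 0 = 50*π.
||u||_{H^1}^2 = (13*π/2) + (50*π) = 113*π/2.


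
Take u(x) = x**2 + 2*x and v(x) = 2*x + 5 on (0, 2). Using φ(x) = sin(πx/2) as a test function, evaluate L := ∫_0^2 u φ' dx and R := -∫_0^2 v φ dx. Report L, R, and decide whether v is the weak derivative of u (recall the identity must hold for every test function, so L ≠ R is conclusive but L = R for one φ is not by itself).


LHS = -16/π, RHS = -28/π. No, v is not the weak derivative of u.

u(x) = x**2 + 2*x, classical derivative u'(x) = 2*x + 2.
φ(x) = sin(πx/2), so φ'(x) = π*cos(π*x/2)/2.
Note φ(0) = φ(2) = 0, so the boundary term u·φ vanishes.
LHS = ∫_0^2 u(x) φ'(x) dx = ∫_0^2 (π*x^2*cos(π*x/2)/2 + π*x*cos(π*x/2)) dx. Term by term:
  ∫_0^2 π*x*cos(π*x/2) dx = -8/π;  ∫_0^2 π*x^2*cos(π*x/2)/2 dx = -8/π.
Sum: -8/π − 8/π = -16/π.
So LHS = -16/π.
∫_0^2 v(x) φ(x) dx = ∫_0^2 (2*x*sin(π*x/2) + 5*sin(π*x/2)) dx. Term by term:
  ∫_0^2 5*sin(π*x/2) dx = 20/π;  ∫_0^2 2*x*sin(π*x/2) dx = 8/π.
Sum: 20/π + 8/π = 28/π.
So RHS = -∫_0^2 v(x) φ(x) dx = -28/π.
LHS − RHS = 12/π ≠ 0, so the identity fails.
(For a valid weak derivative the identity must hold for EVERY test function, in particular this one. The failure shows v is NOT the weak derivative of u.)
Correct weak derivative would be u'(x) = 2*x + 2.


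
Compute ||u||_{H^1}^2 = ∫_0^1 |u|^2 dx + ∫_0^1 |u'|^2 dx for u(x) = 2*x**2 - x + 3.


||u||_{H^1}^2 = 187/15

The H^1 norm (squared) on an interval (0, L) is
  ||u||_{H^1}^2 = ∫_0^L u(x)^2 dx + ∫_0^L u'(x)^2 dx.
Compute u'(x) = 4*x - 1.
Then u(x)^2 = 4*x**4 - 4*x**3 + 13*x**2 - 6*x + 9 and u'(x)^2 = 16*x**2 - 8*x + 1.
Integrate each monomial from 0 to 1 using ∫_0^1 c·x^n dx = c·1^(n+1)/(n+1):
  ∫_0^1 u(x)^2 dx = ∫_0^1 (4*x^4 - 4*x^3 + 13*x^2 - 6*x + 9) dx. Term by term:
    ∫_0^1 4*x^4 dx = 4/5;  ∫_0^1 -4*x^3 dx = -1;  ∫_0^1 13*x^2 dx = 13/3;
    ∫_0^1 -6*x dx = -3;  ∫_0^1 9 dx = 9.
  Sum: 4/5 − 1 + 13/3 − 3 + 9 = 152/15.
  ∫_0^1 u'(x)^2 dx = ∫_0^1 (16*x^2 - 8*x + 1) dx. Term by term:
    ∫_0^1 16*x^2 dx = 16/3;  ∫_0^1 -8*x dx = -4;  ∫_0^1 1 dx = 1.
  Sum: 16/3 − 4 + 1 = 7/3.
Adding: ||u||_{H^1}^2 = 152/15 + 7/3 = 187/15.


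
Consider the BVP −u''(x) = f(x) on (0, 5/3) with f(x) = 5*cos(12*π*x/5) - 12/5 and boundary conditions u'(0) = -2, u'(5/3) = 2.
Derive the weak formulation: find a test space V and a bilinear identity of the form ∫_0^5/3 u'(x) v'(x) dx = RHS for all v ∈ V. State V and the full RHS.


V = H^1(0, 5/3) (v unrestricted at boundary; u is determined up to an additive constant); weak form: ∫_0^5/3 u'v' dx = ∫_0^5/3 (5*cos(12*π*x/5) - 12/5) v dx + 2·v(5/3) + 2·v(0) for all v ∈ V.

Multiply both sides by a test function v and integrate from 0 to 5/3:
  ∫_0^5/3 −u''(x) v(x) dx = ∫_0^5/3 f(x) v(x) dx.
Integrate the LHS by parts once:
  ∫_0^5/3 −u'' v dx = −[u'(x) v(x)]_0^5/3 + ∫_0^5/3 u'(x) v'(x) dx.
Thus ∫_0^5/3 u'(x) v'(x) dx = ∫_0^5/3 f(x) v(x) dx + [u'(x) v(x)]_0^5/3.
Choose V so that boundary terms are either known or forced to vanish.
u has inhomogeneous Neumann u'(0) = -2, u'(5/3) = 2. [u' v]_0^5/3 = (2)·v(5/3) − (-2)·v(0) = 2·v(5/3) + 2·v(0). Take V = H^1(0, 5/3); boundary term becomes part of RHS.
Weak formulation: find u (satisfying any essential BC) such that ∫_0^5/3 u'(x) v'(x) dx = ∫_0^5/3 f v dx + 2·v(5/3) + 2·v(0) for all v ∈ V (Neumann data are natural BCs: they enter the RHS as boundary terms).
Substituting f(x) = 5*cos(12*π*x/5) - 12/5, the right-hand side is ∫_0^5/3 (5*cos(12*π*x/5) - 12/5) v dx + 2·v(5/3) + 2·v(0).
Compatibility check (pure Neumann): taking v ≡ 1 ∈ V gives 0 = ∫_0^5/3 f dx + (2) − (-2), i.e. ∫_0^5/3 f dx must equal u'(0) − u'(5/3) = -4. Indeed ∫_0^5/3 (5*cos(12*π*x/5) - 12/5) dx = -4, so the data are compatible. The solution is then unique only up to an additive constant (fix it e.g. by requiring ∫_0^5/3 u dx = 0).


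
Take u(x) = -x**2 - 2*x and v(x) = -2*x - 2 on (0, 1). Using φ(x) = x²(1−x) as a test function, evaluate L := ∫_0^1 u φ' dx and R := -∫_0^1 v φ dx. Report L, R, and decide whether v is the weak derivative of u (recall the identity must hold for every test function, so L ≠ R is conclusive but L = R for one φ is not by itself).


LHS = 4/15, RHS = 4/15. Yes, v = u' weakly.

u(x) = -x**2 - 2*x, classical derivative u'(x) = -2*x - 2.
φ(x) = x²(1−x), so φ'(x) = x*(2 - 3*x).
Note φ(0) = φ(1) = 0, so the boundary term u·φ vanishes.
LHS = ∫_0^1 u(x) φ'(x) dx = ∫_0^1 (3*x^4 + 4*x^3 - 4*x^2) dx. Term by term:
  ∫_0^1 3*x^4 dx = 3/5;  ∫_0^1 4*x^3 dx = 1;  ∫_0^1 -4*x^2 dx = -4/3.
Sum: 3/5 + 1 − 4/3 = 4/15.
So LHS = 4/15.
∫_0^1 v(x) φ(x) dx = ∫_0^1 (2*x^4 - 2*x^2) dx. Term by term:
  ∫_0^1 2*x^4 dx = 2/5;  ∫_0^1 -2*x^2 dx = -2/3.
Sum: 2/5 − 2/3 = -4/15.
So RHS = -∫_0^1 v(x) φ(x) dx = 4/15.
LHS = RHS, so the identity holds for this test φ.
Moreover u is smooth here and v(x) = u'(x) = -2*x - 2 pointwise, so the identity holds for every test function. Hence v is the weak derivative of u.


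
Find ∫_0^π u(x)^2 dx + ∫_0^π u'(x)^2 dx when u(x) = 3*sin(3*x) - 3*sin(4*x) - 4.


||u||_{H^1(0,π)}^2 = -16 + 275*π/2

u'(x) = 9*cos(3*x) - 12*cos(4*x).
Expand u² and (u')² and integrate term by term on (0, π), using: for integers n ≥ 1, ∫_0^π sin²(nx) dx = ∫_0^π cos²(nx) dx = π/2; for n ≠ n', ∫_0^π sin(nx)sin(n'x) dx = ∫_0^π cos(nx)cos(n'x) dx = 0; and by product-to-sum, ∫_0^π sin(nx)cos(n'x) dx = ½∫_0^π [sin((n+n')x) + sin((n−n')x)] dx, which is 0 when n+n' is even and 2n/(n²−n'²) when n+n' is odd (it need not vanish on (0, π)). For the constant mode: ∫_0^π 1 dx = π, ∫_0^π cos(nx) dx = 0, ∫_0^π sin(nx) dx = (1−(−1)^n)/n.
  u² squared terms: (-4)²·∫1 dx = 16·π = 16*π;  (-3)²·∫sin(4x)² dx = 9·π/2 = 9*π/2;  (3)²·∫sin(3x)² dx = 9·π/2 = 9*π/2.
  u² cross terms: 2·(-4)·(-3)·∫1·sin(4x) dx = 24·(0) = 0;  2·(-4)·(3)·∫1·sin(3x) dx = -24·(2/3) = -16;  2·(-3)·(3)·∫sin(4x)·sin(3x) dx = -18·(0) = 0.
  So ∫_0^π u² dx = 16*π + 9*π/2 + 9*π/2 + 0 − 16 + 0 = -16 + 25*π.
  (u')² squared terms: (-12)²·∫cos(4x)² dx = 144·π/2 = 72*π;  (9)²·∫cos(3x)² dx = 81·π/2 = 81*π/2.
  (u')² cross terms: 2·(-12)·(9)·∫cos(4x)·cos(3x) dx = -216·(0) = 0.
  So ∫_0^π (u')² dx = 72*π + 81*π/2 + 0 = 225*π/2.
||u||_{H^1}^2 = (-16 + 25*π) + (225*π/2) = -16 + 275*π/2.


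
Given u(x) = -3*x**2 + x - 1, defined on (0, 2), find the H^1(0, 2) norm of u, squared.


||u||_{H^1}^2 = 1864/15

The H^1 norm (squared) on an interval (0, L) is
  ||u||_{H^1}^2 = ∫_0^L u(x)^2 dx + ∫_0^L u'(x)^2 dx.
Compute u'(x) = 1 - 6*x.
Then u(x)^2 = 9*x**4 - 6*x**3 + 7*x**2 - 2*x + 1 and u'(x)^2 = 36*x**2 - 12*x + 1.
Integrate each monomial from 0 to 2 using ∫_0^2 c·x^n dx = c·2^(n+1)/(n+1):
  ∫_0^2 u(x)^2 dx = ∫_0^2 (9*x^4 - 6*x^3 + 7*x^2 - 2*x + 1) dx. Term by term:
    ∫_0^2 9*x^4 dx = 288/5;  ∫_0^2 -6*x^3 dx = -24;  ∫_0^2 7*x^2 dx = 56/3;
    ∫_0^2 -2*x dx = -4;  ∫_0^2 1 dx = 2.
  Sum: 288/5 − 24 + 56/3 − 4 + 2 = 754/15.
  ∫_0^2 u'(x)^2 dx = ∫_0^2 (36*x^2 - 12*x + 1) dx. Term by term:
    ∫_0^2 36*x^2 dx = 96;  ∫_0^2 -12*x dx = -24;  ∫_0^2 1 dx = 2.
  Sum: 96 − 24 + 2 = 74.
Adding: ||u||_{H^1}^2 = 754/15 + 74 = 1864/15.


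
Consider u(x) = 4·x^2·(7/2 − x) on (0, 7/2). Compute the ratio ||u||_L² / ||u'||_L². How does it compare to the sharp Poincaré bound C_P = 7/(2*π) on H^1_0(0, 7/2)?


||u||_L² / ||u'||_L² = sqrt(14)/4 < C_P = 7/(2*π).

u(x) = 4·x^2·(7/2 − x), so u'(x) = 4*x*(7 - 3*x).
u(x) = 4·x^2·(7/2 − x) vanishes at x = 0 and x = 7/2, so u ∈ H^1_0(0, 7/2). Differentiate via the product rule and integrate the resulting polynomials term by term.
  ∫_0^7/2 u² dx = ∫_0^7/2 (16*x^6 - 112*x^5 + 196*x^4) dx. Term by term:
    ∫_0^7/2 16*x^6 dx = 117649/8;  ∫_0^7/2 -112*x^5 dx = -823543/24;  ∫_0^7/2 196*x^4 dx = 823543/40.
  Sum: 117649/8 − 823543/24 + 823543/40 = 117649/120.
  ∫_0^7/2 (u')² dx = ∫_0^7/2 (144*x^4 - 672*x^3 + 784*x^2) dx. Term by term:
    ∫_0^7/2 144*x^4 dx = 151263/10;  ∫_0^7/2 -672*x^3 dx = -50421/2;  ∫_0^7/2 784*x^2 dx = 33614/3.
  Sum: 151263/10 − 50421/2 + 33614/3 = 16807/15.
∫_0^7/2 u² dx = 117649/120, so ||u||_L² = 343*sqrt(30)/60.
∫_0^7/2 (u')² dx = 16807/15, so ||u'||_L² = 49*sqrt(105)/15.
Ratio ||u||_L² / ||u'||_L² = sqrt(14)/4.
Sharp Poincaré constant on H^1_0(0, 7/2) is C_P = L/π = 7/(2*π), achieved by sin(2*π/7·x).
A polynomial bump cannot attain the sharp Poincaré constant (only the first sine eigenfunction does), so the ratio is strictly less than C_P, consistent with ||u||_L² ≤ C_P ||u'||_L².


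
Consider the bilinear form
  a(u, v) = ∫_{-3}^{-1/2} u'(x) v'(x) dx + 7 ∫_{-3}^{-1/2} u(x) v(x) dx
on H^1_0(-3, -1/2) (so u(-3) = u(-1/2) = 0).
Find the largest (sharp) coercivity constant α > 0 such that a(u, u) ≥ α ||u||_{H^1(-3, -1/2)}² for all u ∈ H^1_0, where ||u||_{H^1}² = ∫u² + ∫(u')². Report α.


α = 1

Coercivity of a(·,·) on H^1_0(-3, -1/2) means a(u, u) ≥ α ||u||_{H^1}² for every u ∈ H^1_0.
The interval has length L = 5/2, and Poincaré/coercivity depend only on L. Here a(u, u) = ∫(u')² + (7)·∫u².
Here c = 7 ≥ 1, so a(u,u) = ∫(u')² + c∫u² ≥ ∫(u')² + ∫u² = ||u||_{H^1}², i.e. α = 1 works. No larger α is possible: a(u,u) ≥ α||u||_{H^1}² means (1−α)∫(u')² ≥ (α−c)∫u², and for the modes u_n = sin(nπ(x−x₀)/L) (x₀ the left endpoint) one has ∫u_n²/∫(u_n')² = (L/(nπ))² → 0, so a(u_n,u_n)/||u_n||_{H^1}² → 1. Hence the optimal constant is α = 1.
Therefore α = 1.


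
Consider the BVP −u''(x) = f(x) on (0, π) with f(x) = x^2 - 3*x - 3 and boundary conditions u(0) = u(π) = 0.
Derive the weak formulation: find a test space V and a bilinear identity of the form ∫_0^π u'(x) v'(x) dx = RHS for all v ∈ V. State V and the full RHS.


V = H^1_0(0, π) (so v(0) = v(π) = 0); weak form: ∫_0^π u'v' dx = ∫_0^π (x^2 - 3*x - 3) v dx for all v ∈ V.

Multiply both sides by a test function v and integrate from 0 to π:
  ∫_0^π −u''(x) v(x) dx = ∫_0^π f(x) v(x) dx.
Integrate the LHS by parts once:
  ∫_0^π −u'' v dx = −[u'(x) v(x)]_0^π + ∫_0^π u'(x) v'(x) dx.
Thus ∫_0^π u'(x) v'(x) dx = ∫_0^π f(x) v(x) dx + [u'(x) v(x)]_0^π.
Choose V so that boundary terms are either known or forced to vanish.
u is Dirichlet: u(0) = u(π) = 0. Let V = H^1_0(0, π); then v(0) = v(π) = 0, and [u' v]_0^π = 0.
Weak formulation: find u (satisfying any essential BC) such that ∫_0^π u'(x) v'(x) dx = ∫_0^π f v dx for all v ∈ V.
Substituting f(x) = x^2 - 3*x - 3, the right-hand side is ∫_0^π (x^2 - 3*x - 3) v dx.


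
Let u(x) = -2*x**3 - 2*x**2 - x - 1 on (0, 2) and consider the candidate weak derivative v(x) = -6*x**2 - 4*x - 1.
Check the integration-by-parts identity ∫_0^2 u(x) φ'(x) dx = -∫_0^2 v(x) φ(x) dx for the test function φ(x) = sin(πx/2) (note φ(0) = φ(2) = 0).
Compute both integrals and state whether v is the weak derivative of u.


LHS = -192/π^3 + 68/π, RHS = -192/π^3 + 68/π. Yes, v = u' weakly.

u(x) = -2*x**3 - 2*x**2 - x - 1, classical derivative u'(x) = -6*x**2 - 4*x - 1.
φ(x) = sin(πx/2), so φ'(x) = π*cos(π*x/2)/2.
Note φ(0) = φ(2) = 0, so the boundary term u·φ vanishes.
LHS = ∫_0^2 u(x) φ'(x) dx = ∫_0^2 (-π*x^3*cos(π*x/2) - π*x^2*cos(π*x/2) - π*x*cos(π*x/2)/2 - π*cos(π*x/2)/2) dx. Term by term:
  ∫_0^2 -π*cos(π*x/2)/2 dx = 0;  ∫_0^2 -π*x^2*cos(π*x/2) dx = 16/π;  ∫_0^2 -π*x^3*cos(π*x/2) dx = -192/π^3 + 48/π;
  ∫_0^2 -π*x*cos(π*x/2)/2 dx = 4/π.
Sum: 0 + 16/π + -192/π^3 + 48/π + 4/π = -192/π^3 + 68/π.
So LHS = -192/π^3 + 68/π.
∫_0^2 v(x) φ(x) dx = ∫_0^2 (-6*x^2*sin(π*x/2) - 4*x*sin(π*x/2) - sin(π*x/2)) dx. Term by term:
  ∫_0^2 -sin(π*x/2) dx = -4/π;  ∫_0^2 -6*x^2*sin(π*x/2) dx = -48/π + 192/π^3;  ∫_0^2 -4*x*sin(π*x/2) dx = -16/π.
Sum: -4/π + -48/π + 192/π^3 − 16/π = -68/π + 192/π^3.
So RHS = -∫_0^2 v(x) φ(x) dx = -192/π^3 + 68/π.
LHS = RHS, so the identity holds for this test φ.
Moreover u is smooth here and v(x) = u'(x) = -6*x**2 - 4*x - 1 pointwise, so the identity holds for every test function. Hence v is the weak derivative of u.


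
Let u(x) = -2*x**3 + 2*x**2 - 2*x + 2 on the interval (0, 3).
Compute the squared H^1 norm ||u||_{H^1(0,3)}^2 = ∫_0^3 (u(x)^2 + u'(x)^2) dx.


||u||_{H^1}^2 = 59448/35

The H^1 norm (squared) on an interval (0, L) is
  ||u||_{H^1}^2 = ∫_0^L u(x)^2 dx + ∫_0^L u'(x)^2 dx.
Compute u'(x) = -6*x**2 + 4*x - 2.
Then u(x)^2 = 4*x**6 - 8*x**5 + 12*x**4 - 16*x**3 + 12*x**2 - 8*x + 4 and u'(x)^2 = 36*x**4 - 48*x**3 + 40*x**2 - 16*x + 4.
Integrate each monomial from 0 to 3 using ∫_0^3 c·x^n dx = c·3^(n+1)/(n+1):
  ∫_0^3 u(x)^2 dx = ∫_0^3 (4*x^6 - 8*x^5 + 12*x^4 - 16*x^3 + 12*x^2 - 8*x + 4) dx. Term by term:
    ∫_0^3 4*x^6 dx = 8748/7;  ∫_0^3 -8*x^5 dx = -972;  ∫_0^3 12*x^4 dx = 2916/5;
    ∫_0^3 -16*x^3 dx = -324;  ∫_0^3 12*x^2 dx = 108;  ∫_0^3 -8*x dx = -36;
    ∫_0^3 4 dx = 12.
  Sum: 8748/7 − 972 + 2916/5 − 324 + 108 − 36 + 12 = 21732/35.
  ∫_0^3 u'(x)^2 dx = ∫_0^3 (36*x^4 - 48*x^3 + 40*x^2 - 16*x + 4) dx. Term by term:
    ∫_0^3 36*x^4 dx = 8748/5;  ∫_0^3 -48*x^3 dx = -972;  ∫_0^3 40*x^2 dx = 360;
    ∫_0^3 -16*x dx = -72;  ∫_0^3 4 dx = 12.
  Sum: 8748/5 − 972 + 360 − 72 + 12 = 5388/5.
Adding: ||u||_{H^1}^2 = 21732/35 + 5388/5 = 59448/35.


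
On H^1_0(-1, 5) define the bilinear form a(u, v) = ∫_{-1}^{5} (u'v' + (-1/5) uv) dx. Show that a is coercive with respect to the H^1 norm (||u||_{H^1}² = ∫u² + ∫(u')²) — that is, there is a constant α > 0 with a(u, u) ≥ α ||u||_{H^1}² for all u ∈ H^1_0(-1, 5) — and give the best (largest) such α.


α = (-36/5 + π^2)/(π^2 + 36)

Coercivity of a(·,·) on H^1_0(-1, 5) means a(u, u) ≥ α ||u||_{H^1}² for every u ∈ H^1_0.
The interval has length L = 6, and Poincaré/coercivity depend only on L. Here a(u, u) = ∫(u')² + (-1/5)·∫u².
Here c = -1/5 < 0 with |c| < (π/L)² = π^2/36, so coercivity still holds. The condition a(u,u) ≥ α||u||_{H^1}² reads (1−α)∫(u')² ≥ (α−c)∫u². Any admissible α is ≤ 1 (rapidly oscillating u have ∫u²/∫(u')² → 0), and α = 1 would force 0 ≥ (1−c)∫u², impossible since c < 1; so 1−α > 0. By the sharp Poincaré inequality on H^1_0 of an interval of length L, ∫(u')² ≥ (π/L)²∫u² with equality for the first sine mode sin(π(x−x₀)/L) (x₀ the left endpoint), so the inequality holds for all u iff (1−α)(π/L)² ≥ α − c, i.e. α ≤ ((π/L)² + c)/((π/L)² + 1) = (1 + c(L/π)²)/(1 + (L/π)²). (Direct route, valid since c ≤ 0: Poincaré gives c∫u² ≥ c(L/π)²∫(u')², so a(u,u) ≥ (1 + c(L/π)²)∫(u')², while ||u||_{H^1}² ≤ (1 + (L/π)²)∫(u')²; dividing yields the same α.) With (π/L)² = π^2/36 and c = -1/5, the largest admissible constant is α = ((π/L)² + c)/((π/L)² + 1).
Simplifying, α = (-36/5 + π^2)/(π^2 + 36).


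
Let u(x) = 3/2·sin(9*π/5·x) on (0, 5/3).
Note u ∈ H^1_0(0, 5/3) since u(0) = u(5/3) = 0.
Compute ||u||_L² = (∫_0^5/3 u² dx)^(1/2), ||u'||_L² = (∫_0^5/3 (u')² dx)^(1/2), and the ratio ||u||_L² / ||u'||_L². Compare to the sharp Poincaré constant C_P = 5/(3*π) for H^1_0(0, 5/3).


||u||_L² / ||u'||_L² = 5/(9*π) < C_P = 5/(3*π).

u(x) = 3/2·sin(9*π/5·x), so u'(x) = 27*π*cos(9*π*x/5)/10.
Writing u(x) = A·sin(kπx/L) with A = 3/2 and k = 3, use ∫_0^L sin²(kπx/L) dx = L/2 and ∫_0^L cos²(kπx/L) dx = L/2.
u² = 9/4·sin²(9*π/5·x) and (u')² = 729*π^2/100·cos²(9*π/5·x), and each of sin², cos² integrates to L/2 = 5/6 over (0, 5/3).
∫_0^5/3 u² dx = 15/8, so ||u||_L² = sqrt(30)/4.
∫_0^5/3 (u')² dx = 243*π^2/40, so ||u'||_L² = 9*sqrt(30)*π/20.
Ratio ||u||_L² / ||u'||_L² = 5/(9*π).
Sharp Poincaré constant on H^1_0(0, 5/3) is C_P = L/π = 5/(3*π), achieved by sin(3*π/5·x).
This is the k = 3 harmonic; the ratio L/(kπ) is strictly less than C_P = L/π, consistent with the sharp inequality ||u||_L² ≤ C_P ||u'||_L².


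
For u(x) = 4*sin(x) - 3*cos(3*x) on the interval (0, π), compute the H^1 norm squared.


||u||_{H^1(0,π)}^2 = 61*π

u'(x) = 9*sin(3*x) + 4*cos(x).
Expand u² and (u')² and integrate term by term on (0, π), using: for integers n ≥ 1, ∫_0^π sin²(nx) dx = ∫_0^π cos²(nx) dx = π/2; for n ≠ n', ∫_0^π sin(nx)sin(n'x) dx = ∫_0^π cos(nx)cos(n'x) dx = 0; and by product-to-sum, ∫_0^π sin(nx)cos(n'x) dx = ½∫_0^π [sin((n+n')x) + sin((n−n')x)] dx, which is 0 when n+n' is even and 2n/(n²−n'²) when n+n' is odd (it need not vanish on (0, π)).
  u² squared terms: (-3)²·∫cos(3x)² dx = 9·π/2 = 9*π/2;  (4)²·∫sin(x)² dx = 16·π/2 = 8*π.
  u² cross terms: 2·(-3)·(4)·∫cos(3x)·sin(x) dx = -24·(0) = 0.
  So ∫_0^π u² dx = 9*π/2 + 8*π + 0 = 25*π/2.
  (u')² squared terms: (4)²·∫cos(x)² dx = 16·π/2 = 8*π;  (9)²·∫sin(3x)² dx = 81·π/2 = 81*π/2.
  (u')² cross terms: 2·(4)·(9)·∫cos(x)·sin(3x) dx = 72·(0) = 0.
  So ∫_0^π (u')² dx = 8*π + 81*π/2 + 0 = 97*π/2.
||u||_{H^1}^2 = (25*π/2) + (97*π/2) = 61*π.


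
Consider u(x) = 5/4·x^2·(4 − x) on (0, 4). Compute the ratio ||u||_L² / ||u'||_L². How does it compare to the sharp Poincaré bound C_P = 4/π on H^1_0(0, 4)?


||u||_L² / ||u'||_L² = 2*sqrt(14)/7 < C_P = 4/π.

u(x) = 5/4·x^2·(4 − x), so u'(x) = 5*x*(8 - 3*x)/4.
u(x) = 5/4·x^2·(4 − x) vanishes at x = 0 and x = 4, so u ∈ H^1_0(0, 4). Differentiate via the product rule and integrate the resulting polynomials term by term.
  ∫_0^4 u² dx = ∫_0^4 (25*x^6/16 - 25*x^5/2 + 25*x^4) dx. Term by term:
    ∫_0^4 25*x^6/16 dx = 25600/7;  ∫_0^4 -25*x^5/2 dx = -25600/3;  ∫_0^4 25*x^4 dx = 5120.
  Sum: 25600/7 − 25600/3 + 5120 = 5120/21.
  ∫_0^4 (u')² dx = ∫_0^4 (225*x^4/16 - 75*x^3 + 100*x^2) dx. Term by term:
    ∫_0^4 225*x^4/16 dx = 2880;  ∫_0^4 -75*x^3 dx = -4800;  ∫_0^4 100*x^2 dx = 6400/3.
  Sum: 2880 − 4800 + 6400/3 = 640/3.
∫_0^4 u² dx = 5120/21, so ||u||_L² = 32*sqrt(105)/21.
∫_0^4 (u')² dx = 640/3, so ||u'||_L² = 8*sqrt(30)/3.
Ratio ||u||_L² / ||u'||_L² = 2*sqrt(14)/7.
Sharp Poincaré constant on H^1_0(0, 4) is C_P = L/π = 4/π, achieved by sin(π/4·x).
A polynomial bump cannot attain the sharp Poincaré constant (only the first sine eigenfunction does), so the ratio is strictly less than C_P, consistent with ||u||_L² ≤ C_P ||u'||_L².


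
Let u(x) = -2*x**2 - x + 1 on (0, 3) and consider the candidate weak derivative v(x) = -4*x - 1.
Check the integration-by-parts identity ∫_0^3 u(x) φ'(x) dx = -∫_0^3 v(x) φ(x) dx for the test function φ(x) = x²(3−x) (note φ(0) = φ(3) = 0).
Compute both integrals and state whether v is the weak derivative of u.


LHS = 1107/20, RHS = 1107/20. Yes, v = u' weakly.

u(x) = -2*x**2 - x + 1, classical derivative u'(x) = -4*x - 1.
φ(x) = x²(3−x), so φ'(x) = 3*x*(2 - x).
Note φ(0) = φ(3) = 0, so the boundary term u·φ vanishes.
LHS = ∫_0^3 u(x) φ'(x) dx = ∫_0^3 (6*x^4 - 9*x^3 - 9*x^2 + 6*x) dx. Term by term:
  ∫_0^3 6*x^4 dx = 1458/5;  ∫_0^3 -9*x^3 dx = -729/4;  ∫_0^3 -9*x^2 dx = -81;
  ∫_0^3 6*x dx = 27.
Sum: 1458/5 − 729/4 − 81 + 27 = 1107/20.
So LHS = 1107/20.
∫_0^3 v(x) φ(x) dx = ∫_0^3 (4*x^4 - 11*x^3 - 3*x^2) dx. Term by term:
  ∫_0^3 4*x^4 dx = 972/5;  ∫_0^3 -11*x^3 dx = -891/4;  ∫_0^3 -3*x^2 dx = -27.
Sum: 972/5 − 891/4 − 27 = -1107/20.
So RHS = -∫_0^3 v(x) φ(x) dx = 1107/20.
LHS = RHS, so the identity holds for this test φ.
Moreover u is smooth here and v(x) = u'(x) = -4*x - 1 pointwise, so the identity holds for every test function. Hence v is the weak derivative of u.


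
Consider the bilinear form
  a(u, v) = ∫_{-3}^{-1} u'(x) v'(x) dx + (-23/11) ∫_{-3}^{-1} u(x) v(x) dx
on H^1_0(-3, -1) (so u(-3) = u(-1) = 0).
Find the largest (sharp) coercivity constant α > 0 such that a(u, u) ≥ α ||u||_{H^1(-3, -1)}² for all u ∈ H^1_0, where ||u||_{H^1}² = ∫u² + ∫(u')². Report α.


α = (-92/11 + π^2)/(4 + π^2)

Coercivity of a(·,·) on H^1_0(-3, -1) means a(u, u) ≥ α ||u||_{H^1}² for every u ∈ H^1_0.
The interval has length L = 2, and Poincaré/coercivity depend only on L. Here a(u, u) = ∫(u')² + (-23/11)·∫u².
Here c = -23/11 < 0 with |c| < (π/L)² = π^2/4, so coercivity still holds. The condition a(u,u) ≥ α||u||_{H^1}² reads (1−α)∫(u')² ≥ (α−c)∫u². Any admissible α is ≤ 1 (rapidly oscillating u have ∫u²/∫(u')² → 0), and α = 1 would force 0 ≥ (1−c)∫u², impossible since c < 1; so 1−α > 0. By the sharp Poincaré inequality on H^1_0 of an interval of length L, ∫(u')² ≥ (π/L)²∫u² with equality for the first sine mode sin(π(x−x₀)/L) (x₀ the left endpoint), so the inequality holds for all u iff (1−α)(π/L)² ≥ α − c, i.e. α ≤ ((π/L)² + c)/((π/L)² + 1) = (1 + c(L/π)²)/(1 + (L/π)²). (Direct route, valid since c ≤ 0: Poincaré gives c∫u² ≥ c(L/π)²∫(u')², so a(u,u) ≥ (1 + c(L/π)²)∫(u')², while ||u||_{H^1}² ≤ (1 + (L/π)²)∫(u')²; dividing yields the same α.) With (π/L)² = π^2/4 and c = -23/11, the largest admissible constant is α = ((π/L)² + c)/((π/L)² + 1).
Simplifying, α = (-92/11 + π^2)/(4 + π^2).


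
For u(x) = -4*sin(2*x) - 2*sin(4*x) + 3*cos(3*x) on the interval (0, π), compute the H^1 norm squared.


||u||_{H^1(0,π)}^2 = 384/7 + 119*π

u'(x) = -9*sin(3*x) - 8*cos(2*x) - 8*cos(4*x).
Expand u² and (u')² and integrate term by term on (0, π), using: for integers n ≥ 1, ∫_0^π sin²(nx) dx = ∫_0^π cos²(nx) dx = π/2; for n ≠ n', ∫_0^π sin(nx)sin(n'x) dx = ∫_0^π cos(nx)cos(n'x) dx = 0; and by product-to-sum, ∫_0^π sin(nx)cos(n'x) dx = ½∫_0^π [sin((n+n')x) + sin((n−n')x)] dx, which is 0 when n+n' is even and 2n/(n²−n'²) when n+n' is odd (it need not vanish on (0, π)).
  u² squared terms: (-4)²·∫sin(2x)² dx = 16·π/2 = 8*π;  (-2)²·∫sin(4x)² dx = 4·π/2 = 2*π;  (3)²·∫cos(3x)² dx = 9·π/2 = 9*π/2.
  u² cross terms: 2·(-4)·(-2)·∫sin(2x)·sin(4x) dx = 16·(0) = 0;  2·(-4)·(3)·∫sin(2x)·cos(3x) dx = -24·(-4/5) = 96/5;  2·(-2)·(3)·∫sin(4x)·cos(3x) dx = -12·(8/7) = -96/7.
  So ∫_0^π u² dx = 8*π + 2*π + 9*π/2 + 0 + 96/5 − 96/7 = 192/35 + 29*π/2.
  (u')² squared terms: (-9)²·∫sin(3x)² dx = 81·π/2 = 81*π/2;  (-8)²·∫cos(2x)² dx = 64·π/2 = 32*π;  (-8)²·∫cos(4x)² dx = 64·π/2 = 32*π.
  (u')² cross terms: 2·(-9)·(-8)·∫sin(3x)·cos(2x) dx = 144·(6/5) = 864/5;  2·(-9)·(-8)·∫sin(3x)·cos(4x) dx = 144·(-6/7) = -864/7;  2·(-8)·(-8)·∫cos(2x)·cos(4x) dx = 128·(0) = 0.
  So ∫_0^π (u')² dx = 81*π/2 + 32*π + 32*π + 864/5 − 864/7 + 0 = 1728/35 + 209*π/2.
||u||_{H^1}^2 = (192/35 + 29*π/2) + (1728/35 + 209*π/2) = 384/7 + 119*π.


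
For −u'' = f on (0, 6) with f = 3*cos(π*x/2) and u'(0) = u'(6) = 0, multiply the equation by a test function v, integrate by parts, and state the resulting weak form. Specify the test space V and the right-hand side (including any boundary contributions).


V = H^1(0, 6) (no boundary constraint on v; u is determined up to an additive constant); weak form: ∫_0^6 u'v' dx = ∫_0^6 (3*cos(π*x/2)) v dx for all v ∈ V.

Multiply both sides by a test function v and integrate from 0 to 6:
  ∫_0^6 −u''(x) v(x) dx = ∫_0^6 f(x) v(x) dx.
Integrate the LHS by parts once:
  ∫_0^6 −u'' v dx = −[u'(x) v(x)]_0^6 + ∫_0^6 u'(x) v'(x) dx.
Thus ∫_0^6 u'(x) v'(x) dx = ∫_0^6 f(x) v(x) dx + [u'(x) v(x)]_0^6.
Choose V so that boundary terms are either known or forced to vanish.
u has homogeneous Neumann: u'(0) = u'(6) = 0. So [u' v]_0^6 = 0·v(6) − 0·v(0) = 0 for any v; take V = H^1(0, 6).
Weak formulation: find u (satisfying any essential BC) such that ∫_0^6 u'(x) v'(x) dx = ∫_0^6 f v dx for all v ∈ V (homogeneous Neumann, so boundary terms vanish).
Substituting f(x) = 3*cos(π*x/2), the right-hand side is ∫_0^6 (3*cos(π*x/2)) v dx.
Compatibility check (pure Neumann): taking v ≡ 1 ∈ V gives 0 = ∫_0^6 f dx + (0) − (0), i.e. ∫_0^6 f dx must equal u'(0) − u'(6) = 0. Indeed ∫_0^6 (3*cos(π*x/2)) dx = 0, so the data are compatible. The solution is then unique only up to an additive constant (fix it e.g. by requiring ∫_0^6 u dx = 0).


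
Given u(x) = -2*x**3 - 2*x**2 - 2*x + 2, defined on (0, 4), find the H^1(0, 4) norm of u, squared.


||u||_{H^1}^2 = 3001952/105

The H^1 norm (squared) on an interval (0, L) is
  ||u||_{H^1}^2 = ∫_0^L u(x)^2 dx + ∫_0^L u'(x)^2 dx.
Compute u'(x) = -6*x**2 - 4*x - 2.
Then u(x)^2 = 4*x**6 + 8*x**5 + 12*x**4 - 4*x**2 - 8*x + 4 and u'(x)^2 = 36*x**4 + 48*x**3 + 40*x**2 + 16*x + 4.
Integrate each monomial from 0 to 4 using ∫_0^4 c·x^n dx = c·4^(n+1)/(n+1):
  ∫_0^4 u(x)^2 dx = ∫_0^4 (4*x^6 + 8*x^5 + 12*x^4 - 4*x^2 - 8*x + 4) dx. Term by term:
    ∫_0^4 4*x^6 dx = 65536/7;  ∫_0^4 8*x^5 dx = 16384/3;  ∫_0^4 12*x^4 dx = 12288/5;
    ∫_0^4 -4*x^2 dx = -256/3;  ∫_0^4 -8*x dx = -64;  ∫_0^4 4 dx = 16.
  Sum: 65536/7 + 16384/3 + 12288/5 − 256/3 − 64 + 16 = 600176/35.
  ∫_0^4 u'(x)^2 dx = ∫_0^4 (36*x^4 + 48*x^3 + 40*x^2 + 16*x + 4) dx. Term by term:
    ∫_0^4 36*x^4 dx = 36864/5;  ∫_0^4 48*x^3 dx = 3072;  ∫_0^4 40*x^2 dx = 2560/3;
    ∫_0^4 16*x dx = 128;  ∫_0^4 4 dx = 16.
  Sum: 36864/5 + 3072 + 2560/3 + 128 + 16 = 171632/15.
Adding: ||u||_{H^1}^2 = 600176/35 + 171632/15 = 3001952/105.


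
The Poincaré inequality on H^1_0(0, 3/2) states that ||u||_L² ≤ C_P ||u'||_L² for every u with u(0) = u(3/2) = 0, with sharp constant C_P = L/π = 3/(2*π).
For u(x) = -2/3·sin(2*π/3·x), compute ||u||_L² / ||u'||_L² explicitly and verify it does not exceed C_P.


||u||_L² / ||u'||_L² = 3/(2*π) = C_P.

u(x) = -2/3·sin(2*π/3·x), so u'(x) = -4*π*cos(2*π*x/3)/9.
Writing u(x) = A·sin(kπx/L) with A = -2/3 and k = 1, use ∫_0^L sin²(kπx/L) dx = L/2 and ∫_0^L cos²(kπx/L) dx = L/2.
u² = 4/9·sin²(2*π/3·x) and (u')² = 16*π^2/81·cos²(2*π/3·x), and each of sin², cos² integrates to L/2 = 3/4 over (0, 3/2).
∫_0^3/2 u² dx = 1/3, so ||u||_L² = sqrt(3)/3.
∫_0^3/2 (u')² dx = 4*π^2/27, so ||u'||_L² = 2*sqrt(3)*π/9.
Ratio ||u||_L² / ||u'||_L² = 3/(2*π).
Sharp Poincaré constant on H^1_0(0, 3/2) is C_P = L/π = 3/(2*π), achieved by sin(2*π/3·x).
This is the k = 1 eigenfunction (up to amplitude), so the ratio equals the sharp Poincaré constant exactly.


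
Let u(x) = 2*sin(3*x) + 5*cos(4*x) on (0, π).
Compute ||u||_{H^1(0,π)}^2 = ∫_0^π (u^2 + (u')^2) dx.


||u||_{H^1(0,π)}^2 = -2040/7 + 465*π/2

u'(x) = -20*sin(4*x) + 6*cos(3*x).
Expand u² and (u')² and integrate term by term on (0, π), using: for integers n ≥ 1, ∫_0^π sin²(nx) dx = ∫_0^π cos²(nx) dx = π/2; for n ≠ n', ∫_0^π sin(nx)sin(n'x) dx = ∫_0^π cos(nx)cos(n'x) dx = 0; and by product-to-sum, ∫_0^π sin(nx)cos(n'x) dx = ½∫_0^π [sin((n+n')x) + sin((n−n')x)] dx, which is 0 when n+n' is even and 2n/(n²−n'²) when n+n' is odd (it need not vanish on (0, π)).
  u² squared terms: (2)²·∫sin(3x)² dx = 4·π/2 = 2*π;  (5)²·∫cos(4x)² dx = 25·π/2 = 25*π/2.
  u² cross terms: 2·(2)·(5)·∫sin(3x)·cos(4x) dx = 20·(-6/7) = -120/7.
  So ∫_0^π u² dx = 2*π + 25*π/2 − 120/7 = -120/7 + 29*π/2.
  (u')² squared terms: (-20)²·∫sin(4x)² dx = 400·π/2 = 200*π;  (6)²·∫cos(3x)² dx = 36·π/2 = 18*π.
  (u')² cross terms: 2·(-20)·(6)·∫sin(4x)·cos(3x) dx = -240·(8/7) = -1920/7.
  So ∫_0^π (u')² dx = 200*π + 18*π − 1920/7 = -1920/7 + 218*π.
||u||_{H^1}^2 = (-120/7 + 29*π/2) + (-1920/7 + 218*π) = -2040/7 + 465*π/2.


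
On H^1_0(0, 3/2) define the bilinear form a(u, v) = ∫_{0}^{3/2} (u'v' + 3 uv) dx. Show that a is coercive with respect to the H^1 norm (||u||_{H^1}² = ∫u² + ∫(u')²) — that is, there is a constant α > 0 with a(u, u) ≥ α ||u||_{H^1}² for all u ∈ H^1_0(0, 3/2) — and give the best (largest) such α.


α = 1

Coercivity of a(·,·) on H^1_0(0, 3/2) means a(u, u) ≥ α ||u||_{H^1}² for every u ∈ H^1_0.
The interval has length L = 3/2, and Poincaré/coercivity depend only on L. Here a(u, u) = ∫(u')² + (3)·∫u².
Here c = 3 ≥ 1, so a(u,u) = ∫(u')² + c∫u² ≥ ∫(u')² + ∫u² = ||u||_{H^1}², i.e. α = 1 works. No larger α is possible: a(u,u) ≥ α||u||_{H^1}² means (1−α)∫(u')² ≥ (α−c)∫u², and for the modes u_n = sin(nπ(x−x₀)/L) (x₀ the left endpoint) one has ∫u_n²/∫(u_n')² = (L/(nπ))² → 0, so a(u_n,u_n)/||u_n||_{H^1}² → 1. Hence the optimal constant is α = 1.
Therefore α = 1.


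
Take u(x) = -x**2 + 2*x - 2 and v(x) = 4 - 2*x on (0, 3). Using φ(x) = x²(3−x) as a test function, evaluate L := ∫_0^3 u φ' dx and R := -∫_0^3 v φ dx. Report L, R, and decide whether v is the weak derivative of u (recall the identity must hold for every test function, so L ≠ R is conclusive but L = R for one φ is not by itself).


LHS = 54/5, RHS = -27/10. No, v is not the weak derivative of u.

u(x) = -x**2 + 2*x - 2, classical derivative u'(x) = 2 - 2*x.
φ(x) = x²(3−x), so φ'(x) = 3*x*(2 - x).
Note φ(0) = φ(3) = 0, so the boundary term u·φ vanishes.
LHS = ∫_0^3 u(x) φ'(x) dx = ∫_0^3 (3*x^4 - 12*x^3 + 18*x^2 - 12*x) dx. Term by term:
  ∫_0^3 3*x^4 dx = 729/5;  ∫_0^3 -12*x^3 dx = -243;  ∫_0^3 18*x^2 dx = 162;
  ∫_0^3 -12*x dx = -54.
Sum: 729/5 − 243 + 162 − 54 = 54/5.
So LHS = 54/5.
∫_0^3 v(x) φ(x) dx = ∫_0^3 (2*x^4 - 10*x^3 + 12*x^2) dx. Term by term:
  ∫_0^3 2*x^4 dx = 486/5;  ∫_0^3 -10*x^3 dx = -405/2;  ∫_0^3 12*x^2 dx = 108.
Sum: 486/5 − 405/2 + 108 = 27/10.
So RHS = -∫_0^3 v(x) φ(x) dx = -27/10.
LHS − RHS = 27/2 ≠ 0, so the identity fails.
(For a valid weak derivative the identity must hold for EVERY test function, in particular this one. The failure shows v is NOT the weak derivative of u.)
Correct weak derivative would be u'(x) = 2 - 2*x.


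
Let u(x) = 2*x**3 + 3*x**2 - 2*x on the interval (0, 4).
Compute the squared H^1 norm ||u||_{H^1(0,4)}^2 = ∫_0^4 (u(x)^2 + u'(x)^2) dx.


||u||_{H^1}^2 = 3059408/105

The H^1 norm (squared) on an interval (0, L) is
  ||u||_{H^1}^2 = ∫_0^L u(x)^2 dx + ∫_0^L u'(x)^2 dx.
Compute u'(x) = 6*x**2 + 6*x - 2.
Then u(x)^2 = 4*x**6 + 12*x**5 + x**4 - 12*x**3 + 4*x**2 and u'(x)^2 = 36*x**4 + 72*x**3 + 12*x**2 - 24*x + 4.
Integrate each monomial from 0 to 4 using ∫_0^4 c·x^n dx = c·4^(n+1)/(n+1):
  ∫_0^4 u(x)^2 dx = ∫_0^4 (4*x^6 + 12*x^5 + x^4 - 12*x^3 + 4*x^2) dx. Term by term:
    ∫_0^4 4*x^6 dx = 65536/7;  ∫_0^4 12*x^5 dx = 8192;  ∫_0^4 x^4 dx = 1024/5;
    ∫_0^4 -12*x^3 dx = -768;  ∫_0^4 4*x^2 dx = 256/3.
  Sum: 65536/7 + 8192 + 1024/5 − 768 + 256/3 = 1793024/105.
  ∫_0^4 u'(x)^2 dx = ∫_0^4 (36*x^4 + 72*x^3 + 12*x^2 - 24*x + 4) dx. Term by term:
    ∫_0^4 36*x^4 dx = 36864/5;  ∫_0^4 72*x^3 dx = 4608;  ∫_0^4 12*x^2 dx = 256;
    ∫_0^4 -24*x dx = -192;  ∫_0^4 4 dx = 16.
  Sum: 36864/5 + 4608 + 256 − 192 + 16 = 60304/5.
Adding: ||u||_{H^1}^2 = 1793024/105 + 60304/5 = 3059408/105.


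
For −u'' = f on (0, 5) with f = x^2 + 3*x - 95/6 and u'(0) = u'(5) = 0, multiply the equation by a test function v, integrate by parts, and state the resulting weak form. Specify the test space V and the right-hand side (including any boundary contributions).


V = H^1(0, 5) (no boundary constraint on v; u is determined up to an additive constant); weak form: ∫_0^5 u'v' dx = ∫_0^5 (x^2 + 3*x - 95/6) v dx for all v ∈ V.

Multiply both sides by a test function v and integrate from 0 to 5:
  ∫_0^5 −u''(x) v(x) dx = ∫_0^5 f(x) v(x) dx.
Integrate the LHS by parts once:
  ∫_0^5 −u'' v dx = −[u'(x) v(x)]_0^5 + ∫_0^5 u'(x) v'(x) dx.
Thus ∫_0^5 u'(x) v'(x) dx = ∫_0^5 f(x) v(x) dx + [u'(x) v(x)]_0^5.
Choose V so that boundary terms are either known or forced to vanish.
u has homogeneous Neumann: u'(0) = u'(5) = 0. So [u' v]_0^5 = 0·v(5) − 0·v(0) = 0 for any v; take V = H^1(0, 5).
Weak formulation: find u (satisfying any essential BC) such that ∫_0^5 u'(x) v'(x) dx = ∫_0^5 f v dx for all v ∈ V (homogeneous Neumann, so boundary terms vanish).
Substituting f(x) = x^2 + 3*x - 95/6, the right-hand side is ∫_0^5 (x^2 + 3*x - 95/6) v dx.
Compatibility check (pure Neumann): taking v ≡ 1 ∈ V gives 0 = ∫_0^5 f dx + (0) − (0), i.e. ∫_0^5 f dx must equal u'(0) − u'(5) = 0. Indeed ∫_0^5 (x^2 + 3*x - 95/6) dx = 0, so the data are compatible. The solution is then unique only up to an additive constant (fix it e.g. by requiring ∫_0^5 u dx = 0).


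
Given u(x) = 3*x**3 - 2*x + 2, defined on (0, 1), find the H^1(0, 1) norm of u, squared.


||u||_{H^1}^2 = 1199/105

The H^1 norm (squared) on an interval (0, L) is
  ||u||_{H^1}^2 = ∫_0^L u(x)^2 dx + ∫_0^L u'(x)^2 dx.
Compute u'(x) = 9*x**2 - 2.
Then u(x)^2 = 9*x**6 - 12*x**4 + 12*x**3 + 4*x**2 - 8*x + 4 and u'(x)^2 = 81*x**4 - 36*x**2 + 4.
Integrate each monomial from 0 to 1 using ∫_0^1 c·x^n dx = c·1^(n+1)/(n+1):
  ∫_0^1 u(x)^2 dx = ∫_0^1 (9*x^6 - 12*x^4 + 12*x^3 + 4*x^2 - 8*x + 4) dx. Term by term:
    ∫_0^1 9*x^6 dx = 9/7;  ∫_0^1 -12*x^4 dx = -12/5;  ∫_0^1 12*x^3 dx = 3;
    ∫_0^1 4*x^2 dx = 4/3;  ∫_0^1 -8*x dx = -4;  ∫_0^1 4 dx = 4.
  Sum: 9/7 − 12/5 + 3 + 4/3 − 4 + 4 = 338/105.
  ∫_0^1 u'(x)^2 dx = ∫_0^1 (81*x^4 - 36*x^2 + 4) dx. Term by term:
    ∫_0^1 81*x^4 dx = 81/5;  ∫_0^1 -36*x^2 dx = -12;  ∫_0^1 4 dx = 4.
  Sum: 81/5 − 12 + 4 = 41/5.
Adding: ||u||_{H^1}^2 = 338/105 + 41/5 = 1199/105.


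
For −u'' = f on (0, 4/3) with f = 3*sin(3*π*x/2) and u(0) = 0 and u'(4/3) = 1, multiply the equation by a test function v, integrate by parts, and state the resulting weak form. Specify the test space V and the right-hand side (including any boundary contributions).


V = {v ∈ H^1(0, 4/3) : v(0) = 0} (test functions vanish at x = 0 where u is specified); weak form: ∫_0^4/3 u'v' dx = ∫_0^4/3 (3*sin(3*π*x/2)) v dx + v(4/3) for all v ∈ V.

Multiply both sides by a test function v and integrate from 0 to 4/3:
  ∫_0^4/3 −u''(x) v(x) dx = ∫_0^4/3 f(x) v(x) dx.
Integrate the LHS by parts once:
  ∫_0^4/3 −u'' v dx = −[u'(x) v(x)]_0^4/3 + ∫_0^4/3 u'(x) v'(x) dx.
Thus ∫_0^4/3 u'(x) v'(x) dx = ∫_0^4/3 f(x) v(x) dx + [u'(x) v(x)]_0^4/3.
Choose V so that boundary terms are either known or forced to vanish.
Mixed BC: u(0) = 0 (Dirichlet) and u'(4/3) = 1 (Neumann). Define V = {v ∈ H^1(0, 4/3) : v(0) = 0}. Then [u' v]_0^4/3 = u'(4/3)·v(4/3) − u'(0)·0 = v(4/3).
Weak formulation: find u (satisfying any essential BC) such that ∫_0^4/3 u'(x) v'(x) dx = ∫_0^4/3 f v dx + v(4/3) for all v ∈ V (Dirichlet at 0 absorbed into V; Neumann datum at x = 4/3 contributes the boundary term).
Substituting f(x) = 3*sin(3*π*x/2), the right-hand side is ∫_0^4/3 (3*sin(3*π*x/2)) v dx + v(4/3).
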